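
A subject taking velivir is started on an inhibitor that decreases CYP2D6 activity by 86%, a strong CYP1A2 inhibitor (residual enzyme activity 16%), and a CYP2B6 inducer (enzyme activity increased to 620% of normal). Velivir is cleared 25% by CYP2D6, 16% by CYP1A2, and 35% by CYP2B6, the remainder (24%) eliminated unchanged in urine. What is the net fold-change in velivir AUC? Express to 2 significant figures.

CYP2D6: 0.25 × 0.14 = 0.035
CYP1A2: 0.16 × 0.16 = 0.0256
CYP2B6: 0.35 × 6.2 = 2.17
Other: 0.24 (unchanged)
New clearance relative to baseline: 0.035 + 0.0256 + 2.17 + 0.24 = 2.4706.
Net AUC ratio = 1 / 2.4706 = 0.40.

0.40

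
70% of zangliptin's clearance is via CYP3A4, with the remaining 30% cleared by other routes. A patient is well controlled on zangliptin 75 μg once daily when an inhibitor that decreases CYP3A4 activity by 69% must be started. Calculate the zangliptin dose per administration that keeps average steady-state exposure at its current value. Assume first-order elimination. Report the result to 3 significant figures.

38.8 μg

CYP3A4: 0.7 × 0.31 = 0.217
Other: 0.3 (unchanged)
CL_new/CL_old = 0.217 + 0.3 = 0.517.
Css,avg = (dose rate)/CL, so holding Css fixed requires dose ∝ CL: 75 × 0.517 = 38.8 μg.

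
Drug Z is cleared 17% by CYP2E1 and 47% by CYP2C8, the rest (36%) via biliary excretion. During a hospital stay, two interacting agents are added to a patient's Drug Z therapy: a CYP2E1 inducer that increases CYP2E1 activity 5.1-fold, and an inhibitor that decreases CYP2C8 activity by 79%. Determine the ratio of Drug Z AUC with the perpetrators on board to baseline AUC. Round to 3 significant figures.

The CYP2E1 pathway (17% of clearance) rises to 5.1× activity: 0.17 × 5.1 = 0.867.
The CYP2C8 pathway (47% of clearance) drops to 0.21× activity: 0.47 × 0.21 = 0.0987.
Non-CYP routes (36%) are unchanged.
CL_new/CL_old = 0.867 + 0.0987 + 0.36 = 1.3257.
Because AUC varies inversely with clearance, the combined effect is 1 / 1.3257 = 0.754.

0.754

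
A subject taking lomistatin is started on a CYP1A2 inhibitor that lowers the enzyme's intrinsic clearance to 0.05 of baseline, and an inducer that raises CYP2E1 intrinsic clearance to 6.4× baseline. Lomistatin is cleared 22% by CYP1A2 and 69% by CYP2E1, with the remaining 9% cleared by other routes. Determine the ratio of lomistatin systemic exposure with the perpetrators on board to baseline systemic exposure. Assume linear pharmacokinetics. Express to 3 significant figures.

0.221

The CYP1A2 pathway (22% of clearance) drops to 0.05× activity: 0.22 × 0.05 = 0.011.
The CYP2E1 pathway (69% of clearance) rises to 6.4× activity: 0.69 × 6.4 = 4.416.
Non-CYP routes (9%) are unchanged.
New clearance relative to baseline: 0.011 + 4.416 + 0.09 = 4.517.
Systemic exposure ∝ 1/CL: fold-change = 1 / 4.517 = 0.221.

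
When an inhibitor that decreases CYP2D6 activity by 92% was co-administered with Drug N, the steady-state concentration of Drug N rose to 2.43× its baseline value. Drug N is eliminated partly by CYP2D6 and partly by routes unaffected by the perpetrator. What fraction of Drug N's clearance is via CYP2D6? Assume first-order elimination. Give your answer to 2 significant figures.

Let x = fm,CYP2D6. Because steady-state concentration ∝ 1/CL, relative clearance fell to 1/2.43 = 0.4115.
Only the CYP2D6 route changed, so 0.4115 = x·0.08 + (1 − x), giving x = 0.64.

0.64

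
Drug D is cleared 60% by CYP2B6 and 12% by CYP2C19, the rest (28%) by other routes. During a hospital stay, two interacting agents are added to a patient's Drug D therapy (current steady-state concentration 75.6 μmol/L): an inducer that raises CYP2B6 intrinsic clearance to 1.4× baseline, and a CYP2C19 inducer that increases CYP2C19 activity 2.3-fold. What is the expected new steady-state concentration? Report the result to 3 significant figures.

54.2 μmol/L

The CYP2B6 pathway (60% of clearance) rises to 1.4× activity: 0.6 × 1.4 = 0.84.
The CYP2C19 pathway (12% of clearance) increases to 2.3× activity: 0.12 × 2.3 = 0.276.
Non-CYP routes (28%) are unchanged.
New clearance relative to baseline: 0.84 + 0.276 + 0.28 = 1.396.
New steady-state concentration = 75.6 / 1.396 = 54.2 μmol/L (concentration scales inversely with clearance).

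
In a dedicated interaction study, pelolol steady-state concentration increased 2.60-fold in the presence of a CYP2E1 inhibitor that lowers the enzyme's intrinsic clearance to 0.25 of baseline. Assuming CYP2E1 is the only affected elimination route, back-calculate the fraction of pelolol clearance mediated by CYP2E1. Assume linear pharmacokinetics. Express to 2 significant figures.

0.82

CL'/CL = 1 / 2.60 = 0.3846
0.25·fm + (1 − fm) = 0.3846
fm = (0.3846 − 1) / (0.25 − 1) = 0.82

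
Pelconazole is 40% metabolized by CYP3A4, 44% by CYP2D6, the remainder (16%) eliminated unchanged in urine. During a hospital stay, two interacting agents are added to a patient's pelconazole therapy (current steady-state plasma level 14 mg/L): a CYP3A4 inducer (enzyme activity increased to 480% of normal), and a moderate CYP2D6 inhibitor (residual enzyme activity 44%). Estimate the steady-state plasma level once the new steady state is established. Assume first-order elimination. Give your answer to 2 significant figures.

6.2 mg/L

CYP3A4: 0.4 × 4.8 = 1.92
CYP2D6: 0.44 × 0.44 = 0.1936
Other: 0.16 (unchanged)
New clearance relative to baseline: 1.92 + 0.1936 + 0.16 = 2.2736.
New steady-state plasma level = 14 / 2.2736 = 6.2 mg/L (concentration scales inversely with clearance).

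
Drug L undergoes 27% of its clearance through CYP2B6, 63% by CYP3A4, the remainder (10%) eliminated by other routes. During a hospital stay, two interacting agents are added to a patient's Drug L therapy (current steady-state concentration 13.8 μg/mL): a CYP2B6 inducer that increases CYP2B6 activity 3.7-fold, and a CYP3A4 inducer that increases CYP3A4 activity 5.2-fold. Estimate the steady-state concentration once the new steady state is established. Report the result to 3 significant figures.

CYP2B6: 0.27 × 3.7 = 0.999
CYP3A4: 0.63 × 5.2 = 3.276
Other: 0.1 (unchanged)
CL_new/CL_old = 0.999 + 3.276 + 0.1 = 4.375.
Dividing the baseline by the relative clearance: 13.8 / 4.375 = 3.15 μg/mL.

3.15 μg/mL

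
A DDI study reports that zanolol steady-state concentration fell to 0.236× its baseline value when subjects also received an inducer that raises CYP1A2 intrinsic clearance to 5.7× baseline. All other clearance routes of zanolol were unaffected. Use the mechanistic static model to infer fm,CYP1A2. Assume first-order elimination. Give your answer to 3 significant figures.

0.689

CL'/CL = 1 / 0.236 = 4.237
5.7·fm + (1 − fm) = 4.237
fm = (4.237 − 1) / (5.7 − 1) = 0.689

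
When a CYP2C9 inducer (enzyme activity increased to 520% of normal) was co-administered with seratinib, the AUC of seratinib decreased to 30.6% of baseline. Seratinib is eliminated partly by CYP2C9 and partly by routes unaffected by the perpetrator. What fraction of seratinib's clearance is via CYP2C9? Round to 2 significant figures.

0.54

Call the CYP2C9 fraction fm. After the interaction, CL_new/CL_old = fm × 5.2 + (1 − fm).
AUC ratio = 1 / (new CL fraction), so new CL fraction = 1 / 0.306 = 3.268.
fm × 5.2 + 1 − fm = 3.268  ⇒  fm × (5.2 − 1) = 2.268  ⇒  fm = 0.54.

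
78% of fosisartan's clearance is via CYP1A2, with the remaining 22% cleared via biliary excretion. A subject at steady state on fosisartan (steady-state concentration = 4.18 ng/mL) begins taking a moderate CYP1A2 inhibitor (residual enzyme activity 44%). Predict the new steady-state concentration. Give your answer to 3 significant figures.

The CYP1A2 pathway (78% of clearance) is reduced to 0.44× activity: 0.78 × 0.44 = 0.3432.
The remaining 22% of clearance is unaffected.
CL_new/CL_old = 0.3432 + 0.22 = 0.5632.
With dosing unchanged, steady-state concentration scales as 1/CL: 4.18 / 0.5632 = 7.42 ng/mL.

7.42 ng/mL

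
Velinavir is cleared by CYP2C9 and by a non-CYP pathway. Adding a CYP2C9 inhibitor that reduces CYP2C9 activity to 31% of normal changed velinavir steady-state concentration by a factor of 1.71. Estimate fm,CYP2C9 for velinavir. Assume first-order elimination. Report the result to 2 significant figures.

CL'/CL = 1 / 1.71 = 0.5848
0.31·fm + (1 − fm) = 0.5848
fm = (0.5848 − 1) / (0.31 − 1) = 0.60

0.60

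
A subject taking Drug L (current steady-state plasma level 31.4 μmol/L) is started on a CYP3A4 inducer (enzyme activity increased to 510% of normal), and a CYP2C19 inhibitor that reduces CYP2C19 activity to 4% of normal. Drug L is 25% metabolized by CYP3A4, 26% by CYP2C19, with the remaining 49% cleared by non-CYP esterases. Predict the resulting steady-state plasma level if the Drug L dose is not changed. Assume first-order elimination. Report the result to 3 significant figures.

17.7 μmol/L

The CYP3A4 pathway (25% of clearance) increases to 5.1× activity: 0.25 × 5.1 = 1.275.
The CYP2C19 pathway (26% of clearance) is reduced to 0.04× activity: 0.26 × 0.04 = 0.0104.
The remaining 49% of clearance is unaffected.
Relative clearance = 1.275 + 0.0104 + 0.49 = 1.7754.
New steady-state plasma level = 31.4 / 1.7754 = 17.7 μmol/L (concentration scales inversely with clearance).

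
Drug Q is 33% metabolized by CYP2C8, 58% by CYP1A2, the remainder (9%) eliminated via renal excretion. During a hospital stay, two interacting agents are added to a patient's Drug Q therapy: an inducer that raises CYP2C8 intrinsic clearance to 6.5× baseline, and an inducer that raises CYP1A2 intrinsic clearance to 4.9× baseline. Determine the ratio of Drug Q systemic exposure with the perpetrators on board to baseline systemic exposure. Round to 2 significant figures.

The CYP2C8 pathway (33% of clearance) rises to 6.5× activity: 0.33 × 6.5 = 2.145.
The CYP1A2 pathway (58% of clearance) rises to 4.9× activity: 0.58 × 4.9 = 2.842.
Non-CYP routes (9%) are unchanged.
New clearance relative to baseline: 2.145 + 2.842 + 0.09 = 5.077.
Because systemic exposure varies inversely with clearance, the combined effect is 1 / 5.077 = 0.20.

0.20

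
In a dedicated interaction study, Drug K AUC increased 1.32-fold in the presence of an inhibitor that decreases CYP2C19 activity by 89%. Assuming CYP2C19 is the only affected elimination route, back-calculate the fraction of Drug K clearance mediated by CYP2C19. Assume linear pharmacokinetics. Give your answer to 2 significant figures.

CL'/CL = 1 / 1.32 = 0.7576
0.11·fm + (1 − fm) = 0.7576
fm = (0.7576 − 1) / (0.11 − 1) = 0.27

0.27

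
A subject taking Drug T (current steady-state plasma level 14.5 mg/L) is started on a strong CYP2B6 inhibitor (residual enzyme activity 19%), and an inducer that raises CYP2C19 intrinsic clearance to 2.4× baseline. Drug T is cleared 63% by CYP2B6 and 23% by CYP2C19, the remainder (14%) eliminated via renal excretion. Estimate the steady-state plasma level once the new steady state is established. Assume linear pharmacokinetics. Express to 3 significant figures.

17.9 mg/L

The CYP2B6 pathway (63% of clearance) falls to 0.19× activity: 0.63 × 0.19 = 0.1197.
The CYP2C19 pathway (23% of clearance) is boosted to 2.4× activity: 0.23 × 2.4 = 0.552.
The remaining 14% of clearance is unaffected.
New clearance relative to baseline: 0.1197 + 0.552 + 0.14 = 0.8117.
Steady-state plasma level ∝ 1/CL: new value = 14.5 / 0.8117 = 17.9 mg/L.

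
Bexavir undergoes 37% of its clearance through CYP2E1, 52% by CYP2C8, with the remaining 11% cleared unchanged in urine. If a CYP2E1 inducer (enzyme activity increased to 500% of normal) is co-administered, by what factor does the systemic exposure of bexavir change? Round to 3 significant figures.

0.403

The CYP2E1 pathway (37% of clearance) rises to 5× activity: 0.37 × 5 = 1.85.
CYP2C8 (52%) and the residual 11% are unaffected.
New clearance relative to baseline: 1.85 + 0.52 + 0.11 = 2.48.
Systemic exposure is inversely proportional to clearance, so the fold-change is 1 / 2.48 = 0.403.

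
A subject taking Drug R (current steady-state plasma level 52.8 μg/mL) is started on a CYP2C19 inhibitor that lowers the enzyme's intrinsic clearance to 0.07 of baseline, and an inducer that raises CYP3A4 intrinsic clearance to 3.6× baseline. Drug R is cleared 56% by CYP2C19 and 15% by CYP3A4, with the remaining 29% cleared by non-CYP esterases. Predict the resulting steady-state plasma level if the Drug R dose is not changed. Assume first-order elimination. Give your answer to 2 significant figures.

CYP2C19: 0.56 × 0.07 = 0.0392
CYP3A4: 0.15 × 3.6 = 0.54
Other: 0.29 (unchanged)
New clearance relative to baseline: 0.0392 + 0.54 + 0.29 = 0.8692.
New steady-state plasma level = 52.8 / 0.8692 = 61 μg/mL (concentration scales inversely with clearance).

61 μg/mL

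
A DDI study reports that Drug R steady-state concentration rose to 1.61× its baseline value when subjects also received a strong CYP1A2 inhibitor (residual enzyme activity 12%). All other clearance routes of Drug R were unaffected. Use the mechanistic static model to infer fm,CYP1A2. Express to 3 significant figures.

0.431

Let fm be the CYP1A2 fraction. New clearance relative to baseline = fm × 0.12 + (1 − fm).
Steady-state concentration ratio = 1 / (new CL fraction), so new CL fraction = 1 / 1.61 = 0.6211.
fm × 0.12 + 1 − fm = 0.6211  ⇒  fm × (0.12 − 1) = −0.3789  ⇒  fm = 0.431.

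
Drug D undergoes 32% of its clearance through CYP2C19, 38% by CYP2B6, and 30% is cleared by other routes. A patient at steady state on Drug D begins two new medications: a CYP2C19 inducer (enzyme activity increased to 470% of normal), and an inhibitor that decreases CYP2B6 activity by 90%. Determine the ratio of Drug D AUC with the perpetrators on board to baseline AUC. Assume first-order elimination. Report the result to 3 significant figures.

0.543

The CYP2C19 pathway (32% of clearance) rises to 4.7× activity: 0.32 × 4.7 = 1.504.
The CYP2B6 pathway (38% of clearance) is reduced to 0.1× activity: 0.38 × 0.1 = 0.038.
Non-CYP routes (30%) are unchanged.
New clearance relative to baseline: 1.504 + 0.038 + 0.3 = 1.842.
Net AUC ratio = 1 / 1.842 = 0.543.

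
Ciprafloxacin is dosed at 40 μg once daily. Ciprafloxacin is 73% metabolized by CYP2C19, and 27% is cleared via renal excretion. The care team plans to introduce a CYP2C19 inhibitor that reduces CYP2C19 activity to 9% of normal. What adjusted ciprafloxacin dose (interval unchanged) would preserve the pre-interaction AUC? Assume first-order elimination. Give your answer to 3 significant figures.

The CYP2C19 pathway (73% of clearance) is reduced to 0.09× activity: 0.73 × 0.09 = 0.0657.
Non-CYP routes (27%) are unchanged.
CL_new/CL_old = 0.0657 + 0.27 = 0.3357.
Css,avg = (dose rate)/CL, so holding Css fixed requires dose ∝ CL: 40 × 0.3357 = 13.4 μg.

13.4 μg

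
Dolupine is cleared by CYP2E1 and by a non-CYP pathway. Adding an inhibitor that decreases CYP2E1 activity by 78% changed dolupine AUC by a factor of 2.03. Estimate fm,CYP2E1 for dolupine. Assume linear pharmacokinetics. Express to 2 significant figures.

0.65

Call the CYP2E1 fraction fm. After the interaction, CL_new/CL_old = fm × 0.22 + (1 − fm).
AUC ratio = 1 / (new CL fraction), so new CL fraction = 1 / 2.03 = 0.4926.
fm × 0.22 + 1 − fm = 0.4926  ⇒  fm × (0.22 − 1) = −0.5074  ⇒  fm = 0.65.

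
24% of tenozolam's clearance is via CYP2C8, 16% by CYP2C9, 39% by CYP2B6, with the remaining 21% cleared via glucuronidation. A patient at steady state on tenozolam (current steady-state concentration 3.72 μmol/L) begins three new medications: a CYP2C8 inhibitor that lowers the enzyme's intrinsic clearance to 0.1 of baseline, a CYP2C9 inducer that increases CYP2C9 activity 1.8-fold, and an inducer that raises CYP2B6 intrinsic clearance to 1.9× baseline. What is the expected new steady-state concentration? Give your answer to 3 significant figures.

2.95 μmol/L

The CYP2C8 pathway (24% of clearance) is reduced to 0.1× activity: 0.24 × 0.1 = 0.024.
The CYP2C9 pathway (16% of clearance) rises to 1.8× activity: 0.16 × 1.8 = 0.288.
The CYP2B6 pathway (39% of clearance) rises to 1.9× activity: 0.39 × 1.9 = 0.741.
Non-CYP routes (21%) are unchanged.
Relative clearance = 0.024 + 0.288 + 0.741 + 0.21 = 1.263.
Steady-state concentration ∝ 1/CL: new value = 3.72 / 1.263 = 2.95 μmol/L.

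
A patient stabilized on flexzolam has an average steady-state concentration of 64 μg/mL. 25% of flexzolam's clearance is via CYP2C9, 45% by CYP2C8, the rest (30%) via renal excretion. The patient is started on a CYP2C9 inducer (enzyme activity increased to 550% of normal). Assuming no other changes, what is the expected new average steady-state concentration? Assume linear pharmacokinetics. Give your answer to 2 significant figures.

CYP2C9: 0.25 × 5.5 = 1.375
CYP2C8: 0.45 (unchanged)
Other: 0.3 (unchanged)
Relative clearance = 1.375 + 0.45 + 0.3 = 2.125.
Average steady-state concentration ∝ 1/CL, so new value = 64 / 2.125 = 30 μg/mL.

30 μg/mL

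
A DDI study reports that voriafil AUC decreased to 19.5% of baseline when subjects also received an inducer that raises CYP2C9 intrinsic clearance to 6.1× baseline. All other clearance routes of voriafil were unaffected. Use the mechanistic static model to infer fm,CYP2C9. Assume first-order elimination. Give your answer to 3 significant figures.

0.809

Let x = fm,CYP2C9. Because AUC ∝ 1/CL, relative clearance rose to 1/0.195 = 5.128.
Only the CYP2C9 route changed, so 5.128 = x·6.1 + (1 − x), giving x = 0.809.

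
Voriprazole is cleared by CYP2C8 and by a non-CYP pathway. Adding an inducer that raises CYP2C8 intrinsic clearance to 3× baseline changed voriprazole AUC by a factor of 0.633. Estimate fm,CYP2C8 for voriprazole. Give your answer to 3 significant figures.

0.290

Let fm be the CYP2C8 fraction. New clearance relative to baseline = fm × 3 + (1 − fm).
AUC ratio = 1 / (new CL fraction), so new CL fraction = 1 / 0.633 = 1.58.
fm × 3 + 1 − fm = 1.58  ⇒  fm × (3 − 1) = 0.5798  ⇒  fm = 0.290.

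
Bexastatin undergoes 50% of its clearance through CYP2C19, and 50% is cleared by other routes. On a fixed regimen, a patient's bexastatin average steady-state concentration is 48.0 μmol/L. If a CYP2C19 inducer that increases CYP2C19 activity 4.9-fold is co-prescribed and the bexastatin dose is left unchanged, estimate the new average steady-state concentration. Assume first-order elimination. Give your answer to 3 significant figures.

16.3 μmol/L

CYP2C19: 0.5 × 4.9 = 2.45
Other: 0.5 (unchanged)
CL_new/CL_old = 2.45 + 0.5 = 2.95.
New average steady-state concentration = baseline ÷ relative clearance = 48.0 / 2.95 = 16.3 μmol/L.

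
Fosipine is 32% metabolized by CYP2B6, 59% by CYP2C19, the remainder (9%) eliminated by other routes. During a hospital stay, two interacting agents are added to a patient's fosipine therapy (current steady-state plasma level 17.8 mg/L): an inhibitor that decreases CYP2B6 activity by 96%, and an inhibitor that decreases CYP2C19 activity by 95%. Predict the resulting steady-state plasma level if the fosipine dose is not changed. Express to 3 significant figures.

135 mg/L

The CYP2B6 pathway (32% of clearance) is reduced to 0.04× activity: 0.32 × 0.04 = 0.0128.
The CYP2C19 pathway (59% of clearance) drops to 0.05× activity: 0.59 × 0.05 = 0.0295.
Non-CYP routes (9%) are unchanged.
CL_new/CL_old = 0.0128 + 0.0295 + 0.09 = 0.1323.
Dividing the baseline by the relative clearance: 17.8 / 0.1323 = 135 mg/L.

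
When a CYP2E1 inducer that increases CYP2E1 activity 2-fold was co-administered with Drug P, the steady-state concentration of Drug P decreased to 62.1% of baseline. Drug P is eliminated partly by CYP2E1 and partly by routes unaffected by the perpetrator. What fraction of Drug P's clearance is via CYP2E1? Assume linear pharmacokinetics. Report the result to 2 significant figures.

0.61

Call the CYP2E1 fraction fm. After the interaction, CL_new/CL_old = fm × 2 + (1 − fm).
Steady-state concentration ratio = 1 / (new CL fraction), so new CL fraction = 1 / 0.621 = 1.61.
fm × 2 + 1 − fm = 1.61  ⇒  fm × (2 − 1) = 0.6103  ⇒  fm = 0.61.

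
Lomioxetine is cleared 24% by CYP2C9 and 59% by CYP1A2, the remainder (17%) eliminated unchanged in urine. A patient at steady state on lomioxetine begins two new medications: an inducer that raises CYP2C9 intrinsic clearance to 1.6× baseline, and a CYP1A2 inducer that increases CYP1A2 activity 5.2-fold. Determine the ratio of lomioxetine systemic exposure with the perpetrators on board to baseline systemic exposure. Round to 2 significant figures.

0.28

The CYP2C9 pathway (24% of clearance) increases to 1.6× activity: 0.24 × 1.6 = 0.384.
The CYP1A2 pathway (59% of clearance) rises to 5.2× activity: 0.59 × 5.2 = 3.068.
The remaining 17% of clearance is unaffected.
Relative clearance = 0.384 + 3.068 + 0.17 = 3.622.
Because systemic exposure varies inversely with clearance, the combined effect is 1 / 3.622 = 0.28.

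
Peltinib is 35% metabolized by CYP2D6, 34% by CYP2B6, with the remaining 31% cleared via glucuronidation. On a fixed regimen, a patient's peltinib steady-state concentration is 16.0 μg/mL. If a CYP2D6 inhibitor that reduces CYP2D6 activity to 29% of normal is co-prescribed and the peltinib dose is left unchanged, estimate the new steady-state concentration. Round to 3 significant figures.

21.3 μg/mL

The CYP2D6 pathway (35% of clearance) falls to 0.29× activity: 0.35 × 0.29 = 0.1015.
CYP2B6 (34%) and the residual 31% are unaffected.
New clearance relative to baseline: 0.1015 + 0.34 + 0.31 = 0.7515.
Steady-state concentration ∝ 1/CL, so new value = 16.0 / 0.7515 = 21.3 μg/mL.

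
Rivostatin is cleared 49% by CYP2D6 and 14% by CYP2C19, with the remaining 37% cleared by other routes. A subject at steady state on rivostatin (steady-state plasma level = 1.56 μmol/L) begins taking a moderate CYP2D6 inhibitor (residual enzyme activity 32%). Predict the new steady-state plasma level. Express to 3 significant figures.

The CYP2D6 pathway (49% of clearance) falls to 0.32× activity: 0.49 × 0.32 = 0.1568.
CYP2C19 (14%) and the residual 37% are unaffected.
Relative clearance = 0.1568 + 0.14 + 0.37 = 0.6668.
New steady-state plasma level = baseline ÷ relative clearance = 1.56 / 0.6668 = 2.34 μmol/L.

2.34 μmol/L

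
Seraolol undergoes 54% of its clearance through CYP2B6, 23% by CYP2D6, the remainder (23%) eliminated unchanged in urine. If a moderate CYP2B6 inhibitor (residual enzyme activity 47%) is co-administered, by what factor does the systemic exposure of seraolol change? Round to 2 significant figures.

The CYP2B6 pathway (54% of clearance) falls to 0.47× activity: 0.54 × 0.47 = 0.2538.
CYP2D6 (23%) and the residual 23% are unaffected.
New clearance relative to baseline: 0.2538 + 0.23 + 0.23 = 0.7138.
Systemic exposure ratio = CL_old/CL_new = 1 / 0.7138 = 1.4.

1.4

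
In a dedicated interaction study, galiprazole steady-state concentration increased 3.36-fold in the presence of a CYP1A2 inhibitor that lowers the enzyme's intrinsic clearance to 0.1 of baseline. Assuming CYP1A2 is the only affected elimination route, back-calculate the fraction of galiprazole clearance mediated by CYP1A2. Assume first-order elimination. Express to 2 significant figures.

0.78

CL'/CL = 1 / 3.36 = 0.2976
0.1·fm + (1 − fm) = 0.2976
fm = (0.2976 − 1) / (0.1 − 1) = 0.78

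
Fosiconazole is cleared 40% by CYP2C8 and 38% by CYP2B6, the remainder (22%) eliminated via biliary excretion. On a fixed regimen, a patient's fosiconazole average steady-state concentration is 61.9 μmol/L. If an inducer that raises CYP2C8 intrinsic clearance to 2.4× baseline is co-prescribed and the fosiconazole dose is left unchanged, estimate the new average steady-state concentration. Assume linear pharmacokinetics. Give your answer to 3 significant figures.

The CYP2C8 pathway (40% of clearance) increases to 2.4× activity: 0.4 × 2.4 = 0.96.
CYP2B6 (38%) and the residual 22% are unaffected.
CL_new/CL_old = 0.96 + 0.38 + 0.22 = 1.56.
New average steady-state concentration = baseline ÷ relative clearance = 61.9 / 1.56 = 39.7 μmol/L.

39.7 μmol/L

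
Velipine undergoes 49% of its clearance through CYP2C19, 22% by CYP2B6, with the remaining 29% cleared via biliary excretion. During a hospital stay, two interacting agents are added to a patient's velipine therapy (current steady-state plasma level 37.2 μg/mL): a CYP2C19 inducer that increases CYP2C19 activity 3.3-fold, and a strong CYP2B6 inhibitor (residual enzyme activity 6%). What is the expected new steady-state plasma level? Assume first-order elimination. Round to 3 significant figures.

19.4 μg/mL

The CYP2C19 pathway (49% of clearance) rises to 3.3× activity: 0.49 × 3.3 = 1.617.
The CYP2B6 pathway (22% of clearance) falls to 0.06× activity: 0.22 × 0.06 = 0.0132.
Non-CYP routes (29%) are unchanged.
CL_new/CL_old = 1.617 + 0.0132 + 0.29 = 1.9202.
New steady-state plasma level = 37.2 / 1.9202 = 19.4 μg/mL (concentration scales inversely with clearance).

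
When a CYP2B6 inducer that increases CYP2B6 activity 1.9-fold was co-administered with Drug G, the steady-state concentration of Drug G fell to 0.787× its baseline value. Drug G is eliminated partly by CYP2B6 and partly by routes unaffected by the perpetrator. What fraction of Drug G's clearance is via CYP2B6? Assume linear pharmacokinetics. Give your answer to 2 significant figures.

CL'/CL = 1 / 0.787 = 1.271
1.9·fm + (1 − fm) = 1.271
fm = (1.271 − 1) / (1.9 − 1) = 0.30

0.30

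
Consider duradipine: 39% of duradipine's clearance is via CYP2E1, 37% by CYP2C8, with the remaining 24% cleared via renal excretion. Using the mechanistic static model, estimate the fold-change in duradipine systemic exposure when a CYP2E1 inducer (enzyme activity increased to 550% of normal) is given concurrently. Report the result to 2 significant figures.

CYP2E1: 0.39 × 5.5 = 2.145
CYP2C8: 0.37 (unchanged)
Other: 0.24 (unchanged)
CL_new/CL_old = 2.145 + 0.37 + 0.24 = 2.755.
Systemic exposure ratio = CL_old/CL_new = 1 / 2.755 = 0.36.

0.36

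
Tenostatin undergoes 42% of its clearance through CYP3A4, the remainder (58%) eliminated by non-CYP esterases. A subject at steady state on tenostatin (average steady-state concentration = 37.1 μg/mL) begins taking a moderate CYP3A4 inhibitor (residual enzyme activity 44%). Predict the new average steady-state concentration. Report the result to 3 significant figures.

48.5 μg/mL

The CYP3A4 pathway (42% of clearance) falls to 0.44× activity: 0.42 × 0.44 = 0.1848.
The remaining 58% of clearance is unaffected.
New clearance relative to baseline: 0.1848 + 0.58 = 0.7648.
New average steady-state concentration = baseline ÷ relative clearance = 37.1 / 0.7648 = 48.5 μg/mL.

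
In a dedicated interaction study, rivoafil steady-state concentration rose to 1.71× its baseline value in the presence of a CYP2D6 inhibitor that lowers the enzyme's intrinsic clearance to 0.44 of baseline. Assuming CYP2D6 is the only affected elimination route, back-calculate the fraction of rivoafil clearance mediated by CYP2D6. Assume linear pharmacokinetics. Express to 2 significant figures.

0.74

CL'/CL = 1 / 1.71 = 0.5848
0.44·fm + (1 − fm) = 0.5848
fm = (0.5848 − 1) / (0.44 − 1) = 0.74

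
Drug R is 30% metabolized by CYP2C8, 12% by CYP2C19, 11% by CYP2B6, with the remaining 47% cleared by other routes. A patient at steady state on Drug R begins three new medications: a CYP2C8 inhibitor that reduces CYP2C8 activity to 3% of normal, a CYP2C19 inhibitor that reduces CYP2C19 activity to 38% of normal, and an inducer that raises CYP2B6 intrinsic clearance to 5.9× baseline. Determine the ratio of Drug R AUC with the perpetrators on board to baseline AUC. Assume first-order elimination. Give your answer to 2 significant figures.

CYP2C8: 0.3 × 0.03 = 0.009
CYP2C19: 0.12 × 0.38 = 0.0456
CYP2B6: 0.11 × 5.9 = 0.649
Other: 0.47 (unchanged)
New clearance relative to baseline: 0.009 + 0.0456 + 0.649 + 0.47 = 1.1736.
AUC ∝ 1/CL: fold-change = 1 / 1.1736 = 0.85.

0.85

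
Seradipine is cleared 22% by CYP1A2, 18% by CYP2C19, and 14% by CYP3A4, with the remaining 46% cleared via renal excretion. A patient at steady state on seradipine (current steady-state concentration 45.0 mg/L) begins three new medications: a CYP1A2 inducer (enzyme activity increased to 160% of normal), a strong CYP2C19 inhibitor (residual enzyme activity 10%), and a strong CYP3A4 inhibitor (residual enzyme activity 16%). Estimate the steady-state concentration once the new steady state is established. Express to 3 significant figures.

The CYP1A2 pathway (22% of clearance) rises to 1.6× activity: 0.22 × 1.6 = 0.352.
The CYP2C19 pathway (18% of clearance) is reduced to 0.1× activity: 0.18 × 0.1 = 0.018.
The CYP3A4 pathway (14% of clearance) is reduced to 0.16× activity: 0.14 × 0.16 = 0.0224.
The remaining 46% of clearance is unaffected.
Relative clearance = 0.352 + 0.018 + 0.0224 + 0.46 = 0.8524.
New steady-state concentration = 45.0 / 0.8524 = 52.8 mg/L (concentration scales inversely with clearance).

52.8 mg/L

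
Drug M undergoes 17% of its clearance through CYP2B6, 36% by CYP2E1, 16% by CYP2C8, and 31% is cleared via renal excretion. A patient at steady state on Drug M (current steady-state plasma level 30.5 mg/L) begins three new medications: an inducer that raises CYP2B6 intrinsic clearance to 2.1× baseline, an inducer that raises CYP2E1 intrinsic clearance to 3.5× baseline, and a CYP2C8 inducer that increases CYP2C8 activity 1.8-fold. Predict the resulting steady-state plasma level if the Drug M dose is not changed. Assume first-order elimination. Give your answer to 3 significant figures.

CYP2B6: 0.17 × 2.1 = 0.357
CYP2E1: 0.36 × 3.5 = 1.26
CYP2C8: 0.16 × 1.8 = 0.288
Other: 0.31 (unchanged)
Relative clearance = 0.357 + 1.26 + 0.288 + 0.31 = 2.215.
New steady-state plasma level = 30.5 / 2.215 = 13.8 mg/L (concentration scales inversely with clearance).

13.8 mg/L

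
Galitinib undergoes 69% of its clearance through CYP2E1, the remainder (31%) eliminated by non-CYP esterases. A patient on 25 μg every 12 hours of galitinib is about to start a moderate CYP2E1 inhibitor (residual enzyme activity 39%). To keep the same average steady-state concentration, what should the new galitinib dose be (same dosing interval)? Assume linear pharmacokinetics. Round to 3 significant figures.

The CYP2E1 pathway (69% of clearance) is reduced to 0.39× activity: 0.69 × 0.39 = 0.2691.
Non-CYP routes (31%) are unchanged.
CL_new/CL_old = 0.2691 + 0.31 = 0.5791.
To maintain the same steady-state level, dose must scale with clearance: new dose = 25 × 0.5791 = 14.5 μg.

14.5 μg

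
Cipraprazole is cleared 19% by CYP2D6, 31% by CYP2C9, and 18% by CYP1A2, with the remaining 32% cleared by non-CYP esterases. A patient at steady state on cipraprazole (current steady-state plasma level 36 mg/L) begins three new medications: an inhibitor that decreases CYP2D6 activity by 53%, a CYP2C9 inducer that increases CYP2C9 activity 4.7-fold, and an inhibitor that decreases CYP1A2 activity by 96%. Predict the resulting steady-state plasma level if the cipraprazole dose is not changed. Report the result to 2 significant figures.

The CYP2D6 pathway (19% of clearance) falls to 0.47× activity: 0.19 × 0.47 = 0.0893.
The CYP2C9 pathway (31% of clearance) rises to 4.7× activity: 0.31 × 4.7 = 1.457.
The CYP1A2 pathway (18% of clearance) drops to 0.04× activity: 0.18 × 0.04 = 0.0072.
The remaining 32% of clearance is unaffected.
CL_new/CL_old = 0.0893 + 1.457 + 0.0072 + 0.32 = 1.8735.
New steady-state plasma level = 36 / 1.8735 = 19 mg/L (concentration scales inversely with clearance).

19 mg/L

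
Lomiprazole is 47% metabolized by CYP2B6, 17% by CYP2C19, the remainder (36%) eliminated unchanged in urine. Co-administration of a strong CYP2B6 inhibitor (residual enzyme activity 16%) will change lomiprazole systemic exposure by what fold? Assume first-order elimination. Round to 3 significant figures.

The CYP2B6 pathway (47% of clearance) is reduced to 0.16× activity: 0.47 × 0.16 = 0.0752.
CYP2C19 (17%) and the residual 36% are unaffected.
CL_new/CL_old = 0.0752 + 0.17 + 0.36 = 0.6052.
Systemic exposure ratio = CL_old/CL_new = 1 / 0.6052 = 1.65.

1.65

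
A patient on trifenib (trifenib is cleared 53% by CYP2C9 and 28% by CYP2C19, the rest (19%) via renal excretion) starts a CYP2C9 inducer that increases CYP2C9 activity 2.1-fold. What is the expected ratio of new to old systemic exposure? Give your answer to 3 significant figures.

The CYP2C9 pathway (53% of clearance) is boosted to 2.1× activity: 0.53 × 2.1 = 1.113.
CYP2C19 (28%) and the residual 19% are unaffected.
CL_new/CL_old = 1.113 + 0.28 + 0.19 = 1.583.
Systemic exposure is inversely proportional to clearance, so the fold-change is 1 / 1.583 = 0.632.

0.632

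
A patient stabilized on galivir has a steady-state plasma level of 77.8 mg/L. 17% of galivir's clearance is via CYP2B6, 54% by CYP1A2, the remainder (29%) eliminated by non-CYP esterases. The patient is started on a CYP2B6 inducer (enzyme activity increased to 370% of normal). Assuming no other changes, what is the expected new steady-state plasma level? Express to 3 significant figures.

53.3 mg/L

The CYP2B6 pathway (17% of clearance) rises to 3.7× activity: 0.17 × 3.7 = 0.629.
CYP1A2 (54%) and the residual 29% are unaffected.
Relative clearance = 0.629 + 0.54 + 0.29 = 1.459.
New steady-state plasma level = baseline ÷ relative clearance = 77.8 / 1.459 = 53.3 mg/L.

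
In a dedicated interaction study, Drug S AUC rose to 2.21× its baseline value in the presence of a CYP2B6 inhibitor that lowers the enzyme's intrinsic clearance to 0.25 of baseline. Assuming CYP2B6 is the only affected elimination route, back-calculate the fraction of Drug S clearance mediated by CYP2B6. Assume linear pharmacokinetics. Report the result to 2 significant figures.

Call the CYP2B6 fraction fm. After the interaction, CL_new/CL_old = fm × 0.25 + (1 − fm).
AUC ratio = 1 / (new CL fraction), so new CL fraction = 1 / 2.21 = 0.4525.
fm × 0.25 + 1 − fm = 0.4525  ⇒  fm × (0.25 − 1) = −0.5475  ⇒  fm = 0.73.

0.73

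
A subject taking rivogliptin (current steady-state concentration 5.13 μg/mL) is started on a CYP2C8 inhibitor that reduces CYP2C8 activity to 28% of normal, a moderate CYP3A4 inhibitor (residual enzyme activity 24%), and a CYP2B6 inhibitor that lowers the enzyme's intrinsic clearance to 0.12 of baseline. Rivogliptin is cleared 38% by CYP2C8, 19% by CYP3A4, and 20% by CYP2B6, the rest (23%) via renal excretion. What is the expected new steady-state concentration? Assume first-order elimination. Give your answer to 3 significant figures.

CYP2C8: 0.38 × 0.28 = 0.1064
CYP3A4: 0.19 × 0.24 = 0.0456
CYP2B6: 0.2 × 0.12 = 0.024
Other: 0.23 (unchanged)
Relative clearance = 0.1064 + 0.0456 + 0.024 + 0.23 = 0.406.
Dividing the baseline by the relative clearance: 5.13 / 0.406 = 12.6 μg/mL.

12.6 μg/mL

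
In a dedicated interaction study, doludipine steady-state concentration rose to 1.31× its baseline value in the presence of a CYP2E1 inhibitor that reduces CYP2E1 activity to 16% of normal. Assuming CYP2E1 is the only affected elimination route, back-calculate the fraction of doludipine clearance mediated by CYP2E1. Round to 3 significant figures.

Write x for the fraction cleared via CYP2E1. The observed steady-state concentration change means clearance fell to 1/1.31 = 0.7634 of baseline.
Only the CYP2E1 route changed, so 0.7634 = x·0.16 + (1 − x), giving x = 0.282.

0.282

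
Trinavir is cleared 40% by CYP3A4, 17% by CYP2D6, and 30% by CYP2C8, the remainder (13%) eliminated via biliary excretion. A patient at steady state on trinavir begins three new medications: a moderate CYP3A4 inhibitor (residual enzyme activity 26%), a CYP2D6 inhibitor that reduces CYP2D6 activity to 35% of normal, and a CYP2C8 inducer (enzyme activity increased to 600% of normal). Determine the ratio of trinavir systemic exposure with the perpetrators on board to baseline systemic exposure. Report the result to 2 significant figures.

0.48

The CYP3A4 pathway (40% of clearance) is reduced to 0.26× activity: 0.4 × 0.26 = 0.104.
The CYP2D6 pathway (17% of clearance) drops to 0.35× activity: 0.17 × 0.35 = 0.0595.
The CYP2C8 pathway (30% of clearance) rises to 6× activity: 0.3 × 6 = 1.8.
Non-CYP routes (13%) are unchanged.
New clearance relative to baseline: 0.104 + 0.0595 + 1.8 + 0.13 = 2.0935.
Because systemic exposure varies inversely with clearance, the combined effect is 1 / 2.0935 = 0.48.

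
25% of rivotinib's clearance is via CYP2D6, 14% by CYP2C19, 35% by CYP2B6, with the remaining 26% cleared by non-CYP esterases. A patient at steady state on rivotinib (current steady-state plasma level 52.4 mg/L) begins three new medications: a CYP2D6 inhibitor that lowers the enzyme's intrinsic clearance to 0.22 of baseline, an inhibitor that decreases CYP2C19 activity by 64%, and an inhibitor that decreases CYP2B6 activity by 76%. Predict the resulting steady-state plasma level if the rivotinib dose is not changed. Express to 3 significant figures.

117 mg/L

The CYP2D6 pathway (25% of clearance) is reduced to 0.22× activity: 0.25 × 0.22 = 0.055.
The CYP2C19 pathway (14% of clearance) falls to 0.36× activity: 0.14 × 0.36 = 0.0504.
The CYP2B6 pathway (35% of clearance) is reduced to 0.24× activity: 0.35 × 0.24 = 0.084.
The remaining 26% of clearance is unaffected.
New clearance relative to baseline: 0.055 + 0.0504 + 0.084 + 0.26 = 0.4494.
Dividing the baseline by the relative clearance: 52.4 / 0.4494 = 117 mg/L.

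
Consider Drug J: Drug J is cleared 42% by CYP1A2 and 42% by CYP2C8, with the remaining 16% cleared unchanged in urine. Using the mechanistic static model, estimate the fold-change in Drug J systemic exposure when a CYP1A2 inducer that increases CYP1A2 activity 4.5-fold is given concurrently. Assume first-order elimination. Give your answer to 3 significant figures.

0.405

The CYP1A2 pathway (42% of clearance) rises to 4.5× activity: 0.42 × 4.5 = 1.89.
CYP2C8 (42%) and the residual 16% are unaffected.
New clearance relative to baseline: 1.89 + 0.42 + 0.16 = 2.47.
Systemic exposure ratio = CL_old/CL_new = 1 / 2.47 = 0.405.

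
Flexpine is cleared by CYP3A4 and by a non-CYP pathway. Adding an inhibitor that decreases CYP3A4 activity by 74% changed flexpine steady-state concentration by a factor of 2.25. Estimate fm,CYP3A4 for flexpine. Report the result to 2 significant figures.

0.75

Let x = fm,CYP3A4. Because steady-state concentration ∝ 1/CL, relative clearance fell to 1/2.25 = 0.4444.
Only the CYP3A4 route changed, so 0.4444 = x·0.26 + (1 − x), giving x = 0.75.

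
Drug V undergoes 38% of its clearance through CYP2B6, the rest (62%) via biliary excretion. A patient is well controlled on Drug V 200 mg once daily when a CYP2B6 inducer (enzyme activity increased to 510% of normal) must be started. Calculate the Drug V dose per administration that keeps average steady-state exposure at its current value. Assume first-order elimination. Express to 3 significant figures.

CYP2B6: 0.38 × 5.1 = 1.938
Other: 0.62 (unchanged)
New clearance relative to baseline: 1.938 + 0.62 = 2.558.
Exposure is unchanged when dose changes in proportion to clearance. New dose = 200 mg × 2.558 = 512 mg.

512 mg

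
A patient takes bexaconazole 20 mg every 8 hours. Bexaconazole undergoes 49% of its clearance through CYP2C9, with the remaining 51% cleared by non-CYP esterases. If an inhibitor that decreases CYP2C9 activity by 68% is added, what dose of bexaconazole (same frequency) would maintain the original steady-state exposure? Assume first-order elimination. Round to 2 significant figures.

The CYP2C9 pathway (49% of clearance) is reduced to 0.32× activity: 0.49 × 0.32 = 0.1568.
The remaining 51% of clearance is unaffected.
Relative clearance = 0.1568 + 0.51 = 0.6668.
To maintain the same steady-state level, dose must scale with clearance: new dose = 20 × 0.6668 = 13 mg.

13 mg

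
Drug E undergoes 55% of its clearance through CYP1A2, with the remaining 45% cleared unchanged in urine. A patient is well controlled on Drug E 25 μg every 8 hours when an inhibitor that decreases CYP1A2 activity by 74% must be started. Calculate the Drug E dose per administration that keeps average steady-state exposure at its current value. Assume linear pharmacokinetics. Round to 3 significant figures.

14.8 μg

CYP1A2: 0.55 × 0.26 = 0.143
Other: 0.45 (unchanged)
New clearance relative to baseline: 0.143 + 0.45 = 0.593.
Exposure is unchanged when dose changes in proportion to clearance. New dose = 25 μg × 0.593 = 14.8 μg.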